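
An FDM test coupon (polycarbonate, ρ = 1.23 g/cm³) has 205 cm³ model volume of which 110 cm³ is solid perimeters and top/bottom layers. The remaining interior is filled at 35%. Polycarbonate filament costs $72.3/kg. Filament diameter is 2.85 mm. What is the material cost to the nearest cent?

$12.74

Infill region = 205 − 110, so 95 cm³.
Infill volume = 0.35 × 95 = 33.25 cm³.
Total printed volume: 110 + 33.25 → 143.25 cm³.
Mass = 143.25 × 1.23 = 176.1975 g.
Cost = 176.1975 g / 1000 × $72.3/kg = $12.74.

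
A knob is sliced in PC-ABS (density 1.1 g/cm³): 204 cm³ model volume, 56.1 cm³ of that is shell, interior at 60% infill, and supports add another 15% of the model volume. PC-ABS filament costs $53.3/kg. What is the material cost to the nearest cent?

$10.29

Interior volume: 204 − 56.1 → 147.9 cm³.
Deposited infill = 0.60 × 147.9, so 88.74 cm³.
Support = 0.15 × 204, so 30.6 cm³.
Deposited volume = 56.1 + 88.74 + 30.6, so 175.44 cm³.
Mass = 175.44 × 1.1 = 192.984 g.
Cost = 192.984 g / 1000 × $53.3/kg = $10.29.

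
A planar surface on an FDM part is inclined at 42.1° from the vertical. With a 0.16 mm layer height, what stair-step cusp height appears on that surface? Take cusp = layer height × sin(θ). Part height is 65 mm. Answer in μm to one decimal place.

107.3 μm

sin(42.1°) = 0.6704, so cusp = 0.16 × 0.6704 = 0.107264 mm → 107.3 μm.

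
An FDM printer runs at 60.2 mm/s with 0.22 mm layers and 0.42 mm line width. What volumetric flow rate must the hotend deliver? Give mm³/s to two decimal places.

A = 0.22 × 0.42 = 0.0924 mm².
Q = v·A = 60.2 × 0.0924 = 5.56 mm³/s.

5.56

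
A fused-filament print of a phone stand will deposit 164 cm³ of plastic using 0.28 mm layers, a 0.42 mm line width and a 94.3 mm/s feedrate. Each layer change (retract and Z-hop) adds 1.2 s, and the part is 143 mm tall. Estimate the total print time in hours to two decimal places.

4.28 hours

Line area: 0.28 × 0.42 → 0.1176 mm².
Toolpath length = 164 cm³ / 0.1176 mm² = 164000 / 0.1176 = 1394557.8 mm.
Print-move time: 1394557.8 / 94.3 → 14788.5 s.
Layer count = ceil(143 / 0.28) = 511.
Non-print overhead = 511 × 1.2, so 613.2 s.
Altogether 14788.5 + 613.2 = 15401.7 s, i.e. 4.28 hours.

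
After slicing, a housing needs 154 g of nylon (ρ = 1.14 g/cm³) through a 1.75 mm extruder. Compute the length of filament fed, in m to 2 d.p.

56.16 m

Extruded volume: 154/1.14 = 135.0877 cm³ (135087.7 mm³).
Cross-section of 1.75 mm filament: π·(1.75/2)² = 2.4053 mm².
Length = 135087.7 / 2.4053 = 56162.52 mm = 56.16 m.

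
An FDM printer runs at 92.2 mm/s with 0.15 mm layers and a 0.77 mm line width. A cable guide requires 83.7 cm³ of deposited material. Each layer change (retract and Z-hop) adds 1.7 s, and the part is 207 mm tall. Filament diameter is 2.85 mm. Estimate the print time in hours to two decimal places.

2.83 hours

Bead cross-section = 0.15 × 0.77 = 0.1155 mm².
Path length: 83700 mm³ / 0.1155 mm² → 724675.3 mm.
Print-move time = 724675.3 / 92.2 = 7859.8 s.
Layer count = ceil(207 / 0.15) = 1380.
Non-print overhead: 1380 × 1.7 → 2346 s.
Altogether 7859.8 + 2346 = 10205.8 s, i.e. 2.83 hours.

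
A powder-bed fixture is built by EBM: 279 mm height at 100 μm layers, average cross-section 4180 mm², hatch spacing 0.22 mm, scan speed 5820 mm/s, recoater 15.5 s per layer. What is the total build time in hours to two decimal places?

14.54 hours

Number of layers: 279 / 0.1 → 2790 (rounded up).
Scan path per layer: 4180 / 0.22 → 19000 mm.
Scan time per layer: 19000 / 5820 → 3.2646 s.
Time per layer: 3.2646 + 15.5 → 18.7646 s.
Total: 2790 × 18.7646 s = 52353.234 s → 14.54 hours.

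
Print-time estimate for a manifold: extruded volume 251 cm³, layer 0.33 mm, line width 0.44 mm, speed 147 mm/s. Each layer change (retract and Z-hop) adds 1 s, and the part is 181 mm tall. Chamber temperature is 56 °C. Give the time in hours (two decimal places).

3.42 hours

Bead cross-section = 0.33 × 0.44, so 0.1452 mm².
Total extruded path = 251000/0.1452 = 1728650.1 mm.
Print-move time = 1728650.1 / 147 = 11759.5 s.
Layers = ⌈181/0.33⌉ = 549.
Z-hop total = 549 × 1 = 549 s.
Altogether 11759.5 + 549 = 12308.5 s, i.e. 3.42 hours.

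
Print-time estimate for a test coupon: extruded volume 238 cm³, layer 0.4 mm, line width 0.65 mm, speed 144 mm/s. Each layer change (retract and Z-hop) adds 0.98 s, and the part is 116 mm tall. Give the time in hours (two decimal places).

Line area = 0.4 × 0.65, so 0.26 mm².
Total extruded path = 238000/0.26 = 915384.6 mm.
Print-move time = 915384.6 / 144 = 6356.8 s.
Number of layers: 116 / 0.4 → 290 (rounded up).
Z-hop total = 290 × 0.98, so 284.2 s.
Altogether 6356.8 + 284.2 = 6641 s, i.e. 1.84 hours.

1.84 hours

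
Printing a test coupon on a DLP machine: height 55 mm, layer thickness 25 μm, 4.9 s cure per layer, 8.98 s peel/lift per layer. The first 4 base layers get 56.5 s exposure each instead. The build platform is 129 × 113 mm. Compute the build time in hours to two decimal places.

Layer count = ceil(55 / 0.025) = 2200.
Burn-in layers = 4 × (56.5 + 8.98) = 261.92 s.
Regular layers = 2196 × (4.9 + 8.98) = 30480.48 s.
Total = 261.92 + 30480.48 = 30742.4 s = 8.54 hours.

8.54 hours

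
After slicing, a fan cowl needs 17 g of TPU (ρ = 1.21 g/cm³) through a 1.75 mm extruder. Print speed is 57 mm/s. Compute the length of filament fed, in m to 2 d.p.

Volume = 17 g / 1.21 g·cm⁻³ = 14.0496 cm³ = 14049.6 mm³.
Cross-section of 1.75 mm filament: π·(1.75/2)² = 2.4053 mm².
Length = 14049.6 / 2.4053 = 5841.1 mm = 5.84 m.

5.84 m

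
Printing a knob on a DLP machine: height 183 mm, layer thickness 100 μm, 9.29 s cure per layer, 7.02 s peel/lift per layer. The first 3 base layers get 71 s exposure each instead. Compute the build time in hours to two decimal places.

8.34 hours

Layers = ⌈183/0.1⌉ = 1830.
Burn-in layers = 3 × (71 + 7.02) = 234.06 s.
Regular layers = 1827 × (9.29 + 7.02) = 29798.37 s.
Total = 234.06 + 29798.37 = 30032.43 s = 8.34 hours.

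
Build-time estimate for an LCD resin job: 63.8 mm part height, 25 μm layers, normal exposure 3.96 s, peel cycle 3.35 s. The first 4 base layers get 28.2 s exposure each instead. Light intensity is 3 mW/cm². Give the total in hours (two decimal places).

5.21 hours

Layer count = ceil(63.8 / 0.025) = 2552.
Burn-in layers: 4 × (28.2 + 3.35) → 126.2 s.
Regular layers: 2548 × (3.96 + 3.35) → 18625.88 s.
Sum: 126.2 + 18625.88 = 18752.08 s → 5.21 hours.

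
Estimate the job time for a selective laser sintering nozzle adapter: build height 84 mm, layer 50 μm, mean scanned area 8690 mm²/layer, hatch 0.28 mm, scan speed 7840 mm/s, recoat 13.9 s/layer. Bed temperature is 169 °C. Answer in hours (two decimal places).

8.33 hours

Number of layers: 84 / 0.05 → 1680 (rounded up).
Scan path per layer = 8690 / 0.28, so 31035.7 mm.
Per-layer scan time = 31035.7 / 7840 = 3.9586 s.
Layer cycle = 3.9586 + 13.9 = 17.8586 s.
Total: 1680 × 17.8586 s = 30002.448 s → 8.33 hours.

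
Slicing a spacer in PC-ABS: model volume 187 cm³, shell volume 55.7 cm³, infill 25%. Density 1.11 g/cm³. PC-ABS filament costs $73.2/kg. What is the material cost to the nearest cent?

$7.19

Volume inside the shell: 187 − 55.7 → 131.3 cm³.
Deposited infill: 0.25 × 131.3 → 32.825 cm³.
Total extruded = 55.7 + 32.825, so 88.525 cm³.
Mass = 88.525 × 1.11, so 98.26275 g.
Cost = 98.26275 g / 1000 × $73.2/kg = $7.19.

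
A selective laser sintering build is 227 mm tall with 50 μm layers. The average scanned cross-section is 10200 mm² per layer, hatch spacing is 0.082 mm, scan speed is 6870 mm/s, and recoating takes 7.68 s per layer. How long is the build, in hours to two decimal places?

Layers = ⌈227/0.05⌉ = 4540.
Hatch length per layer = 10200 / 0.082 = 124390.2 mm.
Per-layer scan time: 124390.2 / 6870 → 18.1063 s.
Time per layer: 18.1063 + 7.68 → 25.7863 s.
Total: 4540 × 25.7863 s = 117069.802 s → 32.52 hours.

32.52 hours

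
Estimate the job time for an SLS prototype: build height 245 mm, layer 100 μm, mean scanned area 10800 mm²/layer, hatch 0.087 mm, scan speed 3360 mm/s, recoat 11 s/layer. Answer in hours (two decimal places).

Layers = ⌈245/0.1⌉ = 2450.
Scan path per layer = 10800 / 0.087 = 124137.9 mm.
Scan time per layer: 124137.9 / 3360 → 36.9458 s.
Layer cycle: 36.9458 + 11 → 47.9458 s.
Total: 2450 × 47.9458 s = 117467.21 s → 32.63 hours.

32.63 hours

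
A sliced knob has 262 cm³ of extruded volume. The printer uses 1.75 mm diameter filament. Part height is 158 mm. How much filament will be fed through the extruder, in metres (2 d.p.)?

108.93 m

Filament cross-section = π × (1.75/2)² = 2.4053 mm².
L = 262000 mm³ / 2.4053 mm² = 108926.12 mm, i.e. 108.93 m.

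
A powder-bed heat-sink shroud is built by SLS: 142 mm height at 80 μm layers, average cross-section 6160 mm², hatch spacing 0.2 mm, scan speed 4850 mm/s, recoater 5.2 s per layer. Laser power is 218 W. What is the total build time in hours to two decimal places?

5.70 hours

Layers = ⌈142/0.08⌉ = 1775.
Hatch length per layer: 6160 / 0.2 → 30800 mm.
Per-layer scan time: 30800 / 4850 → 6.3505 s.
Time per layer: 6.3505 + 5.2 → 11.5505 s.
Build time = 1775 × 11.5505 = 20502.1375 s = 5.70 hours.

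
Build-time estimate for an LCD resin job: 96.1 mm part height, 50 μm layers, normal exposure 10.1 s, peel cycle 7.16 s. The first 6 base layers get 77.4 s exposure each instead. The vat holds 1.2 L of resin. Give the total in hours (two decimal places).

Layer count = ceil(96.1 / 0.05) = 1922.
Burn-in layers = 6 × (77.4 + 7.16) = 507.36 s.
Regular layers = 1916 × (10.1 + 7.16), so 33070.16 s.
Sum: 507.36 + 33070.16 = 33577.52 s → 9.33 hours.

9.33 hours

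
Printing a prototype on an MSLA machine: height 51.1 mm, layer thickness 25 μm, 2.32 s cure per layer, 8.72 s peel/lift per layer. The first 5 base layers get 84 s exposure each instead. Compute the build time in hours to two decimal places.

Number of layers: 51.1 / 0.025 → 2044 (rounded up).
Bottom layers = 5 × (84 + 8.72), so 463.6 s.
Remaining layers: 2039 × (2.32 + 8.72) → 22510.56 s.
Sum: 463.6 + 22510.56 = 22974.16 s → 6.38 hours.

6.38 hours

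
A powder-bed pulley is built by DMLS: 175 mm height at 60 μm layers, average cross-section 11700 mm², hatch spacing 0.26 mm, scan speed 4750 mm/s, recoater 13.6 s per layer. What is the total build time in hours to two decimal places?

Layer count = ceil(175 / 0.06) = 2917.
Hatch length per layer = 11700 / 0.26 = 45000 mm.
Scan time per layer: 45000 / 4750 → 9.4737 s.
Time per layer: 9.4737 + 13.6 → 23.0737 s.
Total: 2917 × 23.0737 s = 67305.9829 s → 18.70 hours.

18.70 hours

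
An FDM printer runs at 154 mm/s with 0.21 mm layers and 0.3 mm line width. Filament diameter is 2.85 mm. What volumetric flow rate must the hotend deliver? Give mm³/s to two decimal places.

Bead cross-section = 0.21 × 0.3 = 0.063 mm².
Volumetric flow = 154 × 0.063 = 9.70 mm³/s.

9.70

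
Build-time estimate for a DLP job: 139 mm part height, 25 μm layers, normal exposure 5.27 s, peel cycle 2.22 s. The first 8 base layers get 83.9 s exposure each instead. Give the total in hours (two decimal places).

Layer count = ceil(139 / 0.025) = 5560.
Base layers = 8 × (83.9 + 2.22) = 688.96 s.
Normal layers: 5552 × (5.27 + 2.22) → 41584.48 s.
Total = 688.96 + 41584.48 = 42273.44 s = 11.74 hours.

11.74 hours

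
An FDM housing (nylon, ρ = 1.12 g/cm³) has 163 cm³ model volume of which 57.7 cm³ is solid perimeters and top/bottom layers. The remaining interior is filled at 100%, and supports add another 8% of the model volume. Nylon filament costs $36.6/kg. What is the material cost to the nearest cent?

Interior volume = 163 − 57.7 = 105.3 cm³.
Infill deposited = 1.00 × 105.3, so 105.3 cm³.
Support = 0.08 × 163, so 13.04 cm³.
Deposited volume = 57.7 + 105.3 + 13.04 = 176.04 cm³.
Mass = 176.04 × 1.12, so 197.1648 g.
Cost = 197.1648 g / 1000 × $36.6/kg = $7.22.

$7.22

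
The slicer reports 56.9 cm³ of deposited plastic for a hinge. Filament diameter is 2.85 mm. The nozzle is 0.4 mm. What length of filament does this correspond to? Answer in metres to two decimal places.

Cross-section of 2.85 mm filament: π·(2.85/2)² = 6.3794 mm².
L = 56900 mm³ / 6.3794 mm² = 8919.33 mm, i.e. 8.92 m.

8.92 m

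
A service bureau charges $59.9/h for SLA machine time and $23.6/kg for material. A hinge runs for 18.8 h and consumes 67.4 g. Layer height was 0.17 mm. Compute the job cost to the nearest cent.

Machine cost = 59.9 × 18.8 = $1126.12.
Material charge: 23.6 × 67.4/1000 → $1.59064.
Total = 1126.12 + 1.59064 = 1127.71064 ≈ $1127.71.

$1127.71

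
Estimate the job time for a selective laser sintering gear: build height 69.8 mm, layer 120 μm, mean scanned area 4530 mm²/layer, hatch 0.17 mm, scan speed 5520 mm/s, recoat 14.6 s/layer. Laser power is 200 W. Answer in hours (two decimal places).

3.14 hours

Layers = ⌈69.8/0.12⌉ = 582.
Per-layer scan distance = 4530 / 0.17 = 26647.1 mm.
Scan time per layer = 26647.1 / 5520, so 4.8274 s.
Time per layer = 4.8274 + 14.6 = 19.4274 s.
582 layers × 19.4274 s/layer = 11306.7468 s, i.e. 3.14 hours.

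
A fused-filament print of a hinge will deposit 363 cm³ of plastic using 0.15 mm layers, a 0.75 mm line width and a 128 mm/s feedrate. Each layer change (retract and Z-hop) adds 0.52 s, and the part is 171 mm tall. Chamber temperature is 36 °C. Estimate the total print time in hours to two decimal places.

7.17 hours

Extrusion cross-section: 0.15 × 0.75 → 0.1125 mm².
Path length: 363000 mm³ / 0.1125 mm² → 3226666.7 mm.
Extrusion time = 3226666.7 / 128 = 25208.3 s.
Layers = ⌈171/0.15⌉ = 1140.
Non-print overhead = 1140 × 0.52, so 592.8 s.
Altogether 25208.3 + 592.8 = 25801.1 s, i.e. 7.17 hours.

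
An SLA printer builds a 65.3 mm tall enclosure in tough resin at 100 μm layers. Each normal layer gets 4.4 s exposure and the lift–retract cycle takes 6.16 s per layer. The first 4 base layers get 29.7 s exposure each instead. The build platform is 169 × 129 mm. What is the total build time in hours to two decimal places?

1.94 hours

Layer count = ceil(65.3 / 0.1) = 653.
Burn-in layers: 4 × (29.7 + 6.16) → 143.44 s.
Remaining layers = 649 × (4.4 + 6.16) = 6853.44 s.
Total = 143.44 + 6853.44 = 6996.88 s = 1.94 hours.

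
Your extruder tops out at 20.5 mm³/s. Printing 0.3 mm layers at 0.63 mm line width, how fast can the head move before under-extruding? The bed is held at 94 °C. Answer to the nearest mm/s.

A = 0.3 × 0.63, so 0.189 mm².
Max speed = 20.5 / 0.189 = 108.47 ≈ 108 mm/s.

108 mm/s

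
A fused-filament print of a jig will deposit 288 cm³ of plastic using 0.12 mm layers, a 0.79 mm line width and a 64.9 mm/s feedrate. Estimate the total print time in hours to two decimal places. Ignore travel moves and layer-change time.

13.00 hours

Extrusion cross-section = 0.12 × 0.79, so 0.0948 mm².
Toolpath length = 288 cm³ / 0.0948 mm² = 288000 / 0.0948 = 3037974.7 mm.
Extrusion time = 3037974.7 / 64.9, so 46810.1 s.
46810.1 s = 13.00 hours.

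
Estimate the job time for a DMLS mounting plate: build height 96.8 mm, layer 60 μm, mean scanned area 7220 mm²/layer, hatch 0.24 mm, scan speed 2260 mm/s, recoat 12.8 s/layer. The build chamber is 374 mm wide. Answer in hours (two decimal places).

Layers = ⌈96.8/0.06⌉ = 1614.
Scan path per layer = 7220 / 0.24, so 30083.3 mm.
Scan time per layer = 30083.3 / 2260, so 13.3112 s.
Time per layer = 13.3112 + 12.8, so 26.1112 s.
Build time = 1614 × 26.1112 = 42143.4768 s = 11.71 hours.

11.71 hours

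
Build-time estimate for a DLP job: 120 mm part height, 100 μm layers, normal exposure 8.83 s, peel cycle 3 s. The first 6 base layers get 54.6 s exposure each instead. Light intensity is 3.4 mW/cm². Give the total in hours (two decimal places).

Layers = ⌈120/0.1⌉ = 1200.
Burn-in layers: 6 × (54.6 + 3) → 345.6 s.
Regular layers = 1194 × (8.83 + 3) = 14125.02 s.
Total = 345.6 + 14125.02 = 14470.62 s = 4.02 hours.

4.02 hours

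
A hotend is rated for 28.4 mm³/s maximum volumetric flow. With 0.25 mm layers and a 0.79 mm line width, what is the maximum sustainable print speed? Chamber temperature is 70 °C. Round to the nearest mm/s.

Bead cross-section: 0.25 × 0.79 → 0.1975 mm².
Max speed = 28.4 / 0.1975 = 143.80 ≈ 144 mm/s.

144 mm/s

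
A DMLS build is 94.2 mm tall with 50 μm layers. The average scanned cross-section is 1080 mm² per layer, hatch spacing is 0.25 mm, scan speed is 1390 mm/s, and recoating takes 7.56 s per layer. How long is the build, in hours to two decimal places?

5.58 hours

Layer count = ceil(94.2 / 0.05) = 1884.
Scan path per layer = 1080 / 0.25, so 4320 mm.
Scan time per layer = 4320 / 1390 = 3.1079 s.
Per-layer time: 3.1079 + 7.56 → 10.6679 s.
Total: 1884 × 10.6679 s = 20098.3236 s → 5.58 hours.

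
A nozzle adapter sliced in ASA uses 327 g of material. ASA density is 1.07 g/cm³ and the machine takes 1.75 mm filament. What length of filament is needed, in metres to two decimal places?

Volume = 327 g / 1.07 g·cm⁻³ = 305.6075 cm³ = 305607.5 mm³.
Cross-section of 1.75 mm filament: π·(1.75/2)² = 2.4053 mm².
L = V/A = 305607.5/2.4053 = 127055.88 mm → 127.06 m.

127.06 m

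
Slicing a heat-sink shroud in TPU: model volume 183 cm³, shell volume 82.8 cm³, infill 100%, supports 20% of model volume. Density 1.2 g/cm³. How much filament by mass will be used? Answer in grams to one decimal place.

Volume inside the shell: 183 − 82.8 → 100.2 cm³.
Infill volume: 1.00 × 100.2 → 100.2 cm³.
Support = 0.20 × 183 = 36.6 cm³.
Total printed volume = 82.8 + 100.2 + 36.6 = 219.6 cm³.
Mass = 219.6 × 1.2 = 263.52 g.

263.5 g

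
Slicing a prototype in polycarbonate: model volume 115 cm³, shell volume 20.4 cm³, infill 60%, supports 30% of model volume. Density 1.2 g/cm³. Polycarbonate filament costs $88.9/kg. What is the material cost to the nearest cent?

$11.91

Volume inside the shell = 115 − 20.4, so 94.6 cm³.
Infill volume = 0.60 × 94.6 = 56.76 cm³.
Support = 0.30 × 115, so 34.5 cm³.
Deposited volume = 20.4 + 56.76 + 34.5, so 111.66 cm³.
Mass: 111.66 × 1.2 → 133.992 g.
At $88.9/kg: 133.992/1000 × 88.9 = $11.91.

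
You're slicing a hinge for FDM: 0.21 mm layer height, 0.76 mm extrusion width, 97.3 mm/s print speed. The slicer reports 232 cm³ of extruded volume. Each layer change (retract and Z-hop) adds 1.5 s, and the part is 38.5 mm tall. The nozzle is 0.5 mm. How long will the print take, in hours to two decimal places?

Line area = 0.21 × 0.76, so 0.1596 mm².
Toolpath length = 232 cm³ / 0.1596 mm² = 232000 / 0.1596 = 1453634.1 mm.
Time extruding: 1453634.1 / 97.3 → 14939.7 s.
Layers = ⌈38.5/0.21⌉ = 184.
Layer-change overhead = 184 × 1.5 = 276 s.
Altogether 14939.7 + 276 = 15215.7 s, i.e. 4.23 hours.

4.23 hours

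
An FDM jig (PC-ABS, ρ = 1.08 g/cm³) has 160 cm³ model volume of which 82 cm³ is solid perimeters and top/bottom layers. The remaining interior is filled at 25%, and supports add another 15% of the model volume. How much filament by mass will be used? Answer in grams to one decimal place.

Volume inside the shell: 160 − 82 → 78 cm³.
Deposited infill: 0.25 × 78 → 19.5 cm³.
Support: 0.15 × 160 → 24 cm³.
Deposited volume: 82 + 19.5 + 24 → 125.5 cm³.
Mass = 125.5 × 1.08, so 135.54 g.

135.5 g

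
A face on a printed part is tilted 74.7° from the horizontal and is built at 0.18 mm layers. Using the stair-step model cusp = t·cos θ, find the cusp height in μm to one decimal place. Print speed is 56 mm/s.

Cusp = layer height × cos(74.7°) = 0.18 × 0.2639 = 0.047502 mm = 47.5 μm.

47.5 μm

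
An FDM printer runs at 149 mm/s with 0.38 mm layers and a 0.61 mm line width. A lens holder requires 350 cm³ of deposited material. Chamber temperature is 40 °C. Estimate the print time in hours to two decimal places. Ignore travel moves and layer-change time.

2.81 hours

Extrusion cross-section = 0.38 × 0.61 = 0.2318 mm².
Path length: 350000 mm³ / 0.2318 mm² → 1509922.3 mm.
Time extruding: 1509922.3 / 149 → 10133.7 s.
That's 10133.7 s → 2.81 hours.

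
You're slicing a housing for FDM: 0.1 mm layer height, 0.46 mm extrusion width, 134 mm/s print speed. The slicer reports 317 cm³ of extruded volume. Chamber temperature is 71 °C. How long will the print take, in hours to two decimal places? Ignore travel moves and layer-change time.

14.29 hours

Extrusion cross-section: 0.1 × 0.46 → 0.046 mm².
Total extruded path = 317000/0.046 = 6891304.3 mm.
Extrusion time = 6891304.3 / 134, so 51427.6 s.
Converting: 51427.6 s = 14.29 hours.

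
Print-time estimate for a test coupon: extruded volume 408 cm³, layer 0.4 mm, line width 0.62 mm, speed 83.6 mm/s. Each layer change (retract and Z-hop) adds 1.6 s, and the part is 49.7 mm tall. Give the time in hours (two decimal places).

5.52 hours

Line area: 0.4 × 0.62 → 0.248 mm².
Path length: 408000 mm³ / 0.248 mm² → 1645161.3 mm.
Print-move time: 1645161.3 / 83.6 → 19679 s.
Layers = ⌈49.7/0.4⌉ = 125.
Z-hop total: 125 × 1.6 → 200 s.
Total = 19679 + 200 = 19879 s = 5.52 hours.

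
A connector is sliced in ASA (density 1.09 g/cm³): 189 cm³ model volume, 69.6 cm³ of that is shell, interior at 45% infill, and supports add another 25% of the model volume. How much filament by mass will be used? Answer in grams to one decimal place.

185.9 g

Interior volume = 189 − 69.6, so 119.4 cm³.
Infill deposited = 0.45 × 119.4 = 53.73 cm³.
Support = 0.25 × 189 = 47.25 cm³.
Total printed volume: 69.6 + 53.73 + 47.25 → 170.58 cm³.
Mass = 170.58 × 1.09 = 185.9322 g.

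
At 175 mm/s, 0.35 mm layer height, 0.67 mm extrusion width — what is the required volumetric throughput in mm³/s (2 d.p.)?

41.04

Bead cross-section = 0.35 × 0.67 = 0.2345 mm².
Q = v·A = 175 × 0.2345 = 41.04 mm³/s.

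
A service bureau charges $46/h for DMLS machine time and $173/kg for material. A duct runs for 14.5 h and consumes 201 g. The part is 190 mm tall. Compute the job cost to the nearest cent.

$701.77

Time charge = 46 × 14.5 = $667.00.
Feedstock cost: 173 × 201/1000 → $34.773.
Total = 667.00 + 34.773 = 701.773 ≈ $701.77.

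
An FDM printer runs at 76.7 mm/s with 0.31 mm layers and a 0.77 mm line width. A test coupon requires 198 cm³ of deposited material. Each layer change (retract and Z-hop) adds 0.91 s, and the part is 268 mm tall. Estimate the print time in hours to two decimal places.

3.22 hours

Extrusion cross-section: 0.31 × 0.77 → 0.2387 mm².
Toolpath length = 198 cm³ / 0.2387 mm² = 198000 / 0.2387 = 829493.1 mm.
Time extruding = 829493.1 / 76.7 = 10814.8 s.
Number of layers: 268 / 0.31 → 865 (rounded up).
Non-print overhead = 865 × 0.91, so 787.15 s.
Altogether 10814.8 + 787.15 = 11601.95 s, i.e. 3.22 hours.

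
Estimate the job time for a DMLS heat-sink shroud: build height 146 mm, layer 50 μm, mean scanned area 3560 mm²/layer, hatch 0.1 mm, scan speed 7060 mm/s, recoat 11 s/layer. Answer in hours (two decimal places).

13.01 hours

Layers = ⌈146/0.05⌉ = 2920.
Per-layer scan distance = 3560 / 0.1, so 35600 mm.
Per-layer scan time = 35600 / 7060 = 5.0425 s.
Per-layer time = 5.0425 + 11, so 16.0425 s.
2920 layers × 16.0425 s/layer = 46844.1 s, i.e. 13.01 hours.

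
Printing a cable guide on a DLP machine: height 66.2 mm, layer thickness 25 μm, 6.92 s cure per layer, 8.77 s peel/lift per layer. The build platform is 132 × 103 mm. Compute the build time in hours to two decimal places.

Layer count = ceil(66.2 / 0.025) = 2648.
Cycle time = 6.92 + 8.77, so 15.69 s.
Total = 2648 × 15.69 = 41547.12 s = 11.54 hours.

11.54 hours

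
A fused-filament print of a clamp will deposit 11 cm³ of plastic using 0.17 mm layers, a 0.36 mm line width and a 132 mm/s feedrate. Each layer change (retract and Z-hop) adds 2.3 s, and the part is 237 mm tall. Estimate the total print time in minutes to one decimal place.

Line area: 0.17 × 0.36 → 0.0612 mm².
Total extruded path = 11000/0.0612 = 179738.6 mm.
Print-move time: 179738.6 / 132 → 1361.7 s.
Layer count = ceil(237 / 0.17) = 1395.
Z-hop total = 1395 × 2.3, so 3208.5 s.
Altogether 1361.7 + 3208.5 = 4570.2 s, i.e. 76.2 minutes.

76.2 minutes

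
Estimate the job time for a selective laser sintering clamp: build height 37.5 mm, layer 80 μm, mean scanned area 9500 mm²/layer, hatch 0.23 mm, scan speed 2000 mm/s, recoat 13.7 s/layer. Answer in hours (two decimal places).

Layer count = ceil(37.5 / 0.08) = 469.
Scan path per layer = 9500 / 0.23, so 41304.3 mm.
Laser time per layer: 41304.3 / 2000 → 20.6522 s.
Time per layer = 20.6522 + 13.7, so 34.3522 s.
Build time = 469 × 34.3522 = 16111.1818 s = 4.48 hours.

4.48 hours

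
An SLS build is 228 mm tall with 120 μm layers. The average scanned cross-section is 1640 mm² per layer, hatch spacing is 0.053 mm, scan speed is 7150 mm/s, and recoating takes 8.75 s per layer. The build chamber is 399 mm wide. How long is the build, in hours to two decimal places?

Layer count = ceil(228 / 0.12) = 1900.
Hatch length per layer = 1640 / 0.053 = 30943.4 mm.
Per-layer scan time = 30943.4 / 7150, so 4.3277 s.
Layer cycle = 4.3277 + 8.75 = 13.0777 s.
Build time = 1900 × 13.0777 = 24847.63 s = 6.90 hours.

6.90 hours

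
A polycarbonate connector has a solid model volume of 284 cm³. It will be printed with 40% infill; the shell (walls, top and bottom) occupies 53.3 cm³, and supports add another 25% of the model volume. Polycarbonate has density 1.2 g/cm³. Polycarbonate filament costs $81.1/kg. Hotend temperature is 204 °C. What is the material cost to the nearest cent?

Interior volume = 284 − 53.3 = 230.7 cm³.
Deposited infill: 0.40 × 230.7 → 92.28 cm³.
Support: 0.25 × 284 → 71 cm³.
Total extruded = 53.3 + 92.28 + 71, so 216.58 cm³.
Mass: 216.58 × 1.2 → 259.896 g.
Cost = 259.896 g / 1000 × $81.1/kg = $21.08.

$21.08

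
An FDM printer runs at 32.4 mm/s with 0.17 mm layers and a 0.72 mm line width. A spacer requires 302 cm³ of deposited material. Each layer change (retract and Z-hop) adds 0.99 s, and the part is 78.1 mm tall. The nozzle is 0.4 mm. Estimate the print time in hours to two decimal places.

Line area: 0.17 × 0.72 → 0.1224 mm².
Path length: 302000 mm³ / 0.1224 mm² → 2467320.3 mm.
Time extruding: 2467320.3 / 32.4 → 76151.9 s.
Layers = ⌈78.1/0.17⌉ = 460.
Layer-change overhead = 460 × 0.99 = 455.4 s.
Altogether 76151.9 + 455.4 = 76607.3 s, i.e. 21.28 hours.

21.28 hours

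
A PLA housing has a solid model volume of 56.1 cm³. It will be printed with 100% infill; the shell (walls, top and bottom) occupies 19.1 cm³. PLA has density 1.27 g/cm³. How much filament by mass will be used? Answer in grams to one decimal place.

71.2 g

Infill region = 56.1 − 19.1 = 37 cm³.
Infill volume: 1.00 × 37 → 37 cm³.
Total extruded = 19.1 + 37 = 56.1 cm³.
Mass = 56.1 × 1.27, so 71.247 g.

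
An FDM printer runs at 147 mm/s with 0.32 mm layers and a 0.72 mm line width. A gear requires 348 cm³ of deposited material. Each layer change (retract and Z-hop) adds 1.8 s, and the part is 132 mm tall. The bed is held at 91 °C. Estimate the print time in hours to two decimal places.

Line area = 0.32 × 0.72, so 0.2304 mm².
Total extruded path = 348000/0.2304 = 1510416.7 mm.
Extrusion time: 1510416.7 / 147 → 10274.9 s.
Number of layers: 132 / 0.32 → 413 (rounded up).
Z-hop total: 413 × 1.8 → 743.4 s.
Total = 10274.9 + 743.4 = 11018.3 s = 3.06 hours.

3.06 hours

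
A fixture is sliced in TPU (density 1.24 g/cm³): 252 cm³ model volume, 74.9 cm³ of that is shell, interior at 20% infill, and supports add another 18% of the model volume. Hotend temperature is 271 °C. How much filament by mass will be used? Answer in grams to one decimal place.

193.0 g

Infill region = 252 − 74.9, so 177.1 cm³.
Deposited infill = 0.20 × 177.1, so 35.42 cm³.
Support = 0.18 × 252 = 45.36 cm³.
Deposited volume: 74.9 + 35.42 + 45.36 → 155.68 cm³.
Mass: 155.68 × 1.24 → 193.0432 g.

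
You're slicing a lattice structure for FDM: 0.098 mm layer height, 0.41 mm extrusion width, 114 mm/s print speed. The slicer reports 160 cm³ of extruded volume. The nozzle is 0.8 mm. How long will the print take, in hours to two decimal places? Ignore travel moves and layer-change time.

Extrusion cross-section = 0.098 × 0.41, so 0.04018 mm².
Toolpath length = 160 cm³ / 0.04018 mm² = 160000 / 0.04018 = 3982080.6 mm.
Print-move time = 3982080.6 / 114 = 34930.5 s.
In the requested units: 34930.5 s = 9.70 hours.

9.70 hours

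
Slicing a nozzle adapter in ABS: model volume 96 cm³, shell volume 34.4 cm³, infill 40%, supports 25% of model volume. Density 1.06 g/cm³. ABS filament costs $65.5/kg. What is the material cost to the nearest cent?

Interior volume = 96 − 34.4 = 61.6 cm³.
Infill deposited: 0.40 × 61.6 → 24.64 cm³.
Support = 0.25 × 96 = 24 cm³.
Total printed volume: 34.4 + 24.64 + 24 → 83.04 cm³.
Mass: 83.04 × 1.06 → 88.0224 g.
Cost = 88.0224 g / 1000 × $65.5/kg = $5.77.

$5.77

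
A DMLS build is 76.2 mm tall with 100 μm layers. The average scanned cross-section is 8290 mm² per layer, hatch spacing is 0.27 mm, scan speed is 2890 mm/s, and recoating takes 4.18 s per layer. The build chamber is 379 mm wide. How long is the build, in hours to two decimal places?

3.13 hours

Number of layers: 76.2 / 0.1 → 762 (rounded up).
Per-layer scan distance = 8290 / 0.27 = 30703.7 mm.
Scan time per layer = 30703.7 / 2890, so 10.6241 s.
Layer cycle: 10.6241 + 4.18 → 14.8041 s.
Total: 762 × 14.8041 s = 11280.7242 s → 3.13 hours.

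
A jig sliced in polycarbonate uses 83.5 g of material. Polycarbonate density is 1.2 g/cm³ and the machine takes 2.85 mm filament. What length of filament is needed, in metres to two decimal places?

10.91 m

Extruded volume: 83.5/1.2 = 69.5833 cm³ (69583.3 mm³).
A = π r² = π × 1.425² = 6.3794 mm².
L = V/A = 69583.3/6.3794 = 10907.5 mm → 10.91 m.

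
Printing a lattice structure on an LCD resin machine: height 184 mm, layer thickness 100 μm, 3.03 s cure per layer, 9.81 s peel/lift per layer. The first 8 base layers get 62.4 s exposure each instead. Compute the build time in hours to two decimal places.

Layers = ⌈184/0.1⌉ = 1840.
Bottom layers: 8 × (62.4 + 9.81) → 577.68 s.
Regular layers = 1832 × (3.03 + 9.81) = 23522.88 s.
Sum: 577.68 + 23522.88 = 24100.56 s → 6.69 hours.

6.69 hours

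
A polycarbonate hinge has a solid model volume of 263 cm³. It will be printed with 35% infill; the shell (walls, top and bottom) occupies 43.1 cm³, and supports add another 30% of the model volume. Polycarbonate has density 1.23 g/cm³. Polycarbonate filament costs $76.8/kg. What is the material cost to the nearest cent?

$18.80

Interior volume: 263 − 43.1 → 219.9 cm³.
Deposited infill = 0.35 × 219.9, so 76.965 cm³.
Support = 0.30 × 263, so 78.9 cm³.
Deposited volume = 43.1 + 76.965 + 78.9 = 198.965 cm³.
Mass = 198.965 × 1.23 = 244.72695 g.
At $76.8/kg: 244.72695/1000 × 76.8 = $18.80.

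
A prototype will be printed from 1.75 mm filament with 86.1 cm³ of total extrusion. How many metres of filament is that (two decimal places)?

A = π r² = π × 0.875² = 2.4053 mm².
L = 86100 mm³ / 2.4053 mm² = 35795.95 mm, i.e. 35.80 m.

35.80 m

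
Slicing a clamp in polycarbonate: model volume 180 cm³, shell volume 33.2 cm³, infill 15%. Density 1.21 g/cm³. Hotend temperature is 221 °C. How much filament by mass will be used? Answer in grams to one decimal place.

Volume inside the shell = 180 − 33.2, so 146.8 cm³.
Infill deposited: 0.15 × 146.8 → 22.02 cm³.
Deposited volume = 33.2 + 22.02 = 55.22 cm³.
Mass: 55.22 × 1.21 → 66.8162 g.

66.8 g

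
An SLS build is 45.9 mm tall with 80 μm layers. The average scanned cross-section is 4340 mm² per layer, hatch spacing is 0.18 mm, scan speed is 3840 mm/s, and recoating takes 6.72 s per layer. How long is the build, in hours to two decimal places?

2.07 hours

Layers = ⌈45.9/0.08⌉ = 574.
Hatch length per layer: 4340 / 0.18 → 24111.1 mm.
Scan time per layer: 24111.1 / 3840 → 6.2789 s.
Time per layer = 6.2789 + 6.72, so 12.9989 s.
574 layers × 12.9989 s/layer = 7461.3686 s, i.e. 2.07 hours.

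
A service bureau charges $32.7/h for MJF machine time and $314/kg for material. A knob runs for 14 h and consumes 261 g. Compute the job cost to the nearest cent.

$539.75

Machine-time cost = 32.7 × 14, so $457.80.
Material charge = 314 × 261/1000, so $81.954.
Total = 457.80 + 81.954 = 539.754 ≈ $539.75.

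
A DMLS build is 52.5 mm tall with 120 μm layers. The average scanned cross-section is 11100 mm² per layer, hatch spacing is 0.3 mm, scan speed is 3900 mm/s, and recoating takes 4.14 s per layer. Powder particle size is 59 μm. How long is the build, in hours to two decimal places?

1.66 hours

Layers = ⌈52.5/0.12⌉ = 438.
Scan path per layer: 11100 / 0.3 → 37000 mm.
Per-layer scan time: 37000 / 3900 → 9.4872 s.
Per-layer time: 9.4872 + 4.14 → 13.6272 s.
Build time = 438 × 13.6272 = 5968.7136 s = 1.66 hours.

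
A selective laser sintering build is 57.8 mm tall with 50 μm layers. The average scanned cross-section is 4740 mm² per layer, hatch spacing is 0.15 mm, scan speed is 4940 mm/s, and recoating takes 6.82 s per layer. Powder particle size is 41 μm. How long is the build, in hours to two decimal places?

Number of layers: 57.8 / 0.05 → 1156 (rounded up).
Hatch length per layer = 4740 / 0.15 = 31600 mm.
Per-layer scan time: 31600 / 4940 → 6.3968 s.
Layer cycle: 6.3968 + 6.82 → 13.2168 s.
Build time = 1156 × 13.2168 = 15278.6208 s = 4.24 hours.

4.24 hours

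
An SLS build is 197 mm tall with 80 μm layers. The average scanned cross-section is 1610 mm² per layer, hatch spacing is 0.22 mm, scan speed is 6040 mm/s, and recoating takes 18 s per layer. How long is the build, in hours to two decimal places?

13.14 hours

Layer count = ceil(197 / 0.08) = 2463.
Scan path per layer: 1610 / 0.22 → 7318.2 mm.
Scan time per layer = 7318.2 / 6040 = 1.2116 s.
Time per layer: 1.2116 + 18 → 19.2116 s.
2463 layers × 19.2116 s/layer = 47318.1708 s, i.e. 13.14 hours.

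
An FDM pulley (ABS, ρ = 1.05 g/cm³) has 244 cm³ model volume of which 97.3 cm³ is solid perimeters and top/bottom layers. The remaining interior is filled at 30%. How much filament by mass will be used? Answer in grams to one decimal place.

Infill region: 244 − 97.3 → 146.7 cm³.
Infill deposited = 0.30 × 146.7, so 44.01 cm³.
Total extruded = 97.3 + 44.01, so 141.31 cm³.
Mass = 141.31 × 1.05, so 148.3755 g.

148.4 g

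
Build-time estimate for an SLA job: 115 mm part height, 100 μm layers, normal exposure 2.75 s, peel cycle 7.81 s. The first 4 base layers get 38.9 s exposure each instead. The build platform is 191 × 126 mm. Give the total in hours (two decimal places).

Number of layers: 115 / 0.1 → 1150 (rounded up).
Bottom layers = 4 × (38.9 + 7.81) = 186.84 s.
Regular layers = 1146 × (2.75 + 7.81) = 12101.76 s.
Sum: 186.84 + 12101.76 = 12288.6 s → 3.41 hours.

3.41 hours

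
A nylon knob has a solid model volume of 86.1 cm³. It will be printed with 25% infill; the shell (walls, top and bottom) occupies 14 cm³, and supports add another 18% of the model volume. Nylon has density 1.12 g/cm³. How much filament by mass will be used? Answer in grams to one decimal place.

53.2 g

Infill region: 86.1 − 14 → 72.1 cm³.
Infill deposited = 0.25 × 72.1 = 18.025 cm³.
Support = 0.18 × 86.1 = 15.498 cm³.
Total extruded: 14 + 18.025 + 15.498 → 47.523 cm³.
Mass = 47.523 × 1.12, so 53.22576 g.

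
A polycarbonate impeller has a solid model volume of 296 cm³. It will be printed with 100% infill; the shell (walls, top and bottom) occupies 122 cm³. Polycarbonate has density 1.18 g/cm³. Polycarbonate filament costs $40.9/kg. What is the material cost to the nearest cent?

$14.29

Interior volume = 296 − 122, so 174 cm³.
Infill deposited: 1.00 × 174 → 174 cm³.
Total printed volume: 122 + 174 → 296 cm³.
Mass = 296 × 1.18, so 349.28 g.
Cost = 349.28 g / 1000 × $40.9/kg = $14.29.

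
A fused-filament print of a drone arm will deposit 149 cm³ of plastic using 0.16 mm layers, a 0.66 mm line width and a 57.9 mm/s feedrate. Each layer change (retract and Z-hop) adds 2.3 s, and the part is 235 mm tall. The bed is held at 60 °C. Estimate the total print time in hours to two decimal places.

Extrusion cross-section = 0.16 × 0.66 = 0.1056 mm².
Path length: 149000 mm³ / 0.1056 mm² → 1410984.8 mm.
Print-move time: 1410984.8 / 57.9 → 24369.3 s.
Layers = ⌈235/0.16⌉ = 1469.
Layer-change overhead: 1469 × 2.3 → 3378.7 s.
Total = 24369.3 + 3378.7 = 27748 s = 7.71 hours.

7.71 hours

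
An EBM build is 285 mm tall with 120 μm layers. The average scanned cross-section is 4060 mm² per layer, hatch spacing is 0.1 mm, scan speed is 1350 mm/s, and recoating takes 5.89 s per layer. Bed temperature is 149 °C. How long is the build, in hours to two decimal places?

Layer count = ceil(285 / 0.12) = 2375.
Scan path per layer = 4060 / 0.1 = 40600 mm.
Per-layer scan time = 40600 / 1350 = 30.0741 s.
Time per layer = 30.0741 + 5.89, so 35.9641 s.
Build time = 2375 × 35.9641 = 85414.7375 s = 23.73 hours.

23.73 hours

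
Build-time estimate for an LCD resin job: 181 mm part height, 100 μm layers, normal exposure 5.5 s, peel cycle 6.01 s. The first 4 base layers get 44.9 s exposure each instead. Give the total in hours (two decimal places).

5.83 hours

Number of layers: 181 / 0.1 → 1810 (rounded up).
Bottom layers = 4 × (44.9 + 6.01) = 203.64 s.
Normal layers: 1806 × (5.5 + 6.01) → 20787.06 s.
Total = 203.64 + 20787.06 = 20990.7 s = 5.83 hours.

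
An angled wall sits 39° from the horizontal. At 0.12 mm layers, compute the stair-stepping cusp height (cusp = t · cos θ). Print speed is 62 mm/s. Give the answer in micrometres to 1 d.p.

93.3 μm

Cusp = layer height × cos(39°) = 0.12 × 0.7771 = 0.093252 mm = 93.3 μm.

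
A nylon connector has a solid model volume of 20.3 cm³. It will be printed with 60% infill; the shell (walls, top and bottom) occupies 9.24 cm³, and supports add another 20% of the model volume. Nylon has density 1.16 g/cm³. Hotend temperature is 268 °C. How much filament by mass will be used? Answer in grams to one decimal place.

Infill region = 20.3 − 9.24, so 11.06 cm³.
Infill volume = 0.60 × 11.06 = 6.636 cm³.
Support = 0.20 × 20.3 = 4.06 cm³.
Deposited volume = 9.24 + 6.636 + 4.06 = 19.936 cm³.
Mass: 19.936 × 1.16 → 23.12576 g.

23.1 g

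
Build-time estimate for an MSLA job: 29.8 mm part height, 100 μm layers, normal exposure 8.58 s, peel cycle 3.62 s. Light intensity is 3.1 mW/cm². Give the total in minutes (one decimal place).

60.6 minutes

Layer count = ceil(29.8 / 0.1) = 298.
Each layer takes: 8.58 + 3.62 → 12.2 s.
Total = 298 × 12.2 = 3635.6 s = 60.6 minutes.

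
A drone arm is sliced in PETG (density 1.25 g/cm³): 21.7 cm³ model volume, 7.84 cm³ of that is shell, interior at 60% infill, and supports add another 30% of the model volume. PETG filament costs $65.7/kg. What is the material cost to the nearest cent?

$1.86

Volume inside the shell = 21.7 − 7.84, so 13.86 cm³.
Infill volume: 0.60 × 13.86 → 8.316 cm³.
Support = 0.30 × 21.7 = 6.51 cm³.
Deposited volume = 7.84 + 8.316 + 6.51 = 22.666 cm³.
Mass: 22.666 × 1.25 → 28.3325 g.
At $65.7/kg: 28.3325/1000 × 65.7 = $1.86.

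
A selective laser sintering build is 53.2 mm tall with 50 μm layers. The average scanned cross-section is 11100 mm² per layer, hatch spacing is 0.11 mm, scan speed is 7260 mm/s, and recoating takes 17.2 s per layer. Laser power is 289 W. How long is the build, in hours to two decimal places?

9.19 hours

Layer count = ceil(53.2 / 0.05) = 1064.
Scan path per layer = 11100 / 0.11 = 100909.1 mm.
Per-layer scan time = 100909.1 / 7260, so 13.8993 s.
Time per layer: 13.8993 + 17.2 → 31.0993 s.
1064 layers × 31.0993 s/layer = 33089.6552 s, i.e. 9.19 hours.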